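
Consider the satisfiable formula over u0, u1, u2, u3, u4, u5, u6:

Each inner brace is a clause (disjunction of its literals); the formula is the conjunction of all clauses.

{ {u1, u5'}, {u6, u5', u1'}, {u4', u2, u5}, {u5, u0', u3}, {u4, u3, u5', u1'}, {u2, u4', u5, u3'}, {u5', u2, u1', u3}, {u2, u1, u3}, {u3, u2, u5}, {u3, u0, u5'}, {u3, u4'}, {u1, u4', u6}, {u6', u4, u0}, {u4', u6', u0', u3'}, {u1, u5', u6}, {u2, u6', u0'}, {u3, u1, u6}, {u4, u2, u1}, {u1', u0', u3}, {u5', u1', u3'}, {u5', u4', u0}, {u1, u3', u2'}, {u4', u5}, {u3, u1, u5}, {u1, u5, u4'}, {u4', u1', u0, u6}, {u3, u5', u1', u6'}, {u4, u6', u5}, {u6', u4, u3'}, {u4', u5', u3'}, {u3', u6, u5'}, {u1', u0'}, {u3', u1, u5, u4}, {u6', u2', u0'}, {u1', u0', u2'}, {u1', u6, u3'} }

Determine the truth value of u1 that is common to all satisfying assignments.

Suppose u1 = 0.
From the singleton clause (u5'), u5 = 0.
From the singleton clause (u4'), u4 = 0.
From the singleton clause (u2), u2 = 1.
From the singleton clause (u3'), u3 = 0.
Now (u3) is unsatisfied and unit — conflict.
So every satisfying assignment has u1 = True.

True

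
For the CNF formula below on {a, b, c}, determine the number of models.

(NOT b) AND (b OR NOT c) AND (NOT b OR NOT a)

There are 2^3 = 8 truth assignments over (a, b, c).
Check each against the 3 clauses (columns in the order a, b, c):
  F F F  ✓ satisfies all
  F F T  ✗ fails (b OR NOT c)
  F T F  ✗ fails (NOT b)
  F T T  ✗ fails (NOT b)
  T F F  ✓ satisfies all
  T F T  ✗ fails (b OR NOT c)
  T T F  ✗ fails (NOT b)
  T T T  ✗ fails (NOT b)
2 of the 8 rows are models.

2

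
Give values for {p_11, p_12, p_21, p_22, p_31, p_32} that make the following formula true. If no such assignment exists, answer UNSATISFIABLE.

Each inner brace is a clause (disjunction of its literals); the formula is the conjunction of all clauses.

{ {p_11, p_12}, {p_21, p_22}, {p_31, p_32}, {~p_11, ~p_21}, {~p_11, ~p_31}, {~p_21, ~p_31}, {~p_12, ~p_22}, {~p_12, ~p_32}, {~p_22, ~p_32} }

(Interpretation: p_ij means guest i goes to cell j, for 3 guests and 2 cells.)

Try p_11 = 1.
Unit clause (~p_21) forces p_21 = 0.
Unit clause (p_22) forces p_22 = 1.
Unit clause (~p_31) forces p_31 = 0.
Unit clause (p_32) forces p_32 = 1.
But (~p_32) is also a unit clause — contradiction.
Backtrack on p_11: now try p_11 = 0.
Unit clause (p_12) forces p_12 = 1.
Unit clause (~p_22) forces p_22 = 0.
Unit clause (p_21) forces p_21 = 1.
Unit clause (~p_31) forces p_31 = 0.
Unit clause (p_32) forces p_32 = 1.
But (~p_32) is also a unit clause — contradiction.
Both values of p_11 lead to a conflict.

UNSATISFIABLE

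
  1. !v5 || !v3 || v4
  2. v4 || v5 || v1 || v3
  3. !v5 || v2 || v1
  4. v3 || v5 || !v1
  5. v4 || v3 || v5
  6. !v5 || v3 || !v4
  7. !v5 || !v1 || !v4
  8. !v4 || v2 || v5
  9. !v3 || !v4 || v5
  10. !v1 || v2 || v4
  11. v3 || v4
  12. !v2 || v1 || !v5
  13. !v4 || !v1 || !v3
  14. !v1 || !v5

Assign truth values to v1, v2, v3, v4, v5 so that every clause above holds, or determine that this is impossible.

v1 ↦ false,  v2 ↦ true,  v3 ↦ false,  v4 ↦ true,  v5 ↦ false

Suppose v3 = false.
(v4) alone gives v4 = true.
(!v5) alone gives v5 = false.
(!v1) alone gives v1 = false.
(v2) alone gives v2 = true.
This assignment satisfies each clause.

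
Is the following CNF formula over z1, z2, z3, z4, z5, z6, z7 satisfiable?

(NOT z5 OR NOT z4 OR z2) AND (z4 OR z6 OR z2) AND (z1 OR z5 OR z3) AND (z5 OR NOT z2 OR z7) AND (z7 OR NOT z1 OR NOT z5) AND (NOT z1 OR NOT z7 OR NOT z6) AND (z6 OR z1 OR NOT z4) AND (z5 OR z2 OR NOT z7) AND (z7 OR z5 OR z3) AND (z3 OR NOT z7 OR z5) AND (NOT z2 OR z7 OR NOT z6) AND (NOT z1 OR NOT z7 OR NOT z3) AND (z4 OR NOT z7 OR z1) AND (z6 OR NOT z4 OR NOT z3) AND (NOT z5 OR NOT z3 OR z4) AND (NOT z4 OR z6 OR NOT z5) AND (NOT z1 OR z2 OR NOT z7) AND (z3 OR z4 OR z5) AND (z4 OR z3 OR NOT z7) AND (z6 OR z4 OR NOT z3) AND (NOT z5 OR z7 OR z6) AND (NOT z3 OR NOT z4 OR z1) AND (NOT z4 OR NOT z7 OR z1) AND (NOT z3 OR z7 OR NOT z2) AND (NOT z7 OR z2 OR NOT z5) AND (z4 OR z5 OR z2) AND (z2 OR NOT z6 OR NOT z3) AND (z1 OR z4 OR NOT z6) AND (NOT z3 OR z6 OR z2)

No, unsatisfiable

Try z5 = false.
Try z1 = true.
Try z2 = false.
(NOT z7) alone gives z7 = false.
(z3) alone gives z3 = true.
(z4) alone gives z4 = true.
(z6) alone gives z6 = true.
That conflicts with the unit clause (NOT z6).
Backtrack on z2: now try z2 = true.
(z7) alone gives z7 = true.
(NOT z6) alone gives z6 = false.
(z3) alone gives z3 = true.
That conflicts with the unit clause (NOT z3).
Neither z2 = true nor z2 = false works.
Backtrack on z1: now try z1 = false.
(z3) alone gives z3 = true.
(NOT z4) alone gives z4 = false.
(NOT z7) alone gives z7 = false.
(NOT z2) alone gives z2 = false.
That conflicts with the unit clause (z2).
Neither z1 = true nor z1 = false works.
Backtrack on z5: now try z5 = true.
Try z4 = false.
(NOT z3) alone gives z3 = false.
(NOT z7) alone gives z7 = false.
(NOT z1) alone gives z1 = false.
(z6) alone gives z6 = true.
That conflicts with the unit clause (NOT z6).
Backtrack on z4: now try z4 = true.
(z2) alone gives z2 = true.
(z6) alone gives z6 = true.
(z7) alone gives z7 = true.
(NOT z1) alone gives z1 = false.
That conflicts with the unit clause (z1).
Neither z4 = true nor z4 = false works.
Neither z5 = true nor z5 = false works.
No assignment satisfies every clause.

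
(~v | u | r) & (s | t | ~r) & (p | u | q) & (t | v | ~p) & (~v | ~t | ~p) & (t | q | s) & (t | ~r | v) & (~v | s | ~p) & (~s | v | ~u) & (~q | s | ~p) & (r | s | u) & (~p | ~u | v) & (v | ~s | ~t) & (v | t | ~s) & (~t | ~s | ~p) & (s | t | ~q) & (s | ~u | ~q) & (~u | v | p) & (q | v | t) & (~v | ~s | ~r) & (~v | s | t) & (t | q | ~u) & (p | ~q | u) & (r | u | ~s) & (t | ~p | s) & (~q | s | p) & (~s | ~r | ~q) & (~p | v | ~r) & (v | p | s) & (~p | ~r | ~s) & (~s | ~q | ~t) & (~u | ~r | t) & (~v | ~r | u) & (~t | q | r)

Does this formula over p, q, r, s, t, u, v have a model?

Yes

Try v = 1.
Try u = 1.
Try t = 0.
The clause (s) is unit, so s = 1.
The clause (~r) is unit, so r = 0.
The clause (q) is unit, so q = 1.
All clauses hold; p can take either value.
A satisfying assignment: p: 1,  q: 1,  r: 0,  s: 1,  t: 0,  u: 1,  v: 1.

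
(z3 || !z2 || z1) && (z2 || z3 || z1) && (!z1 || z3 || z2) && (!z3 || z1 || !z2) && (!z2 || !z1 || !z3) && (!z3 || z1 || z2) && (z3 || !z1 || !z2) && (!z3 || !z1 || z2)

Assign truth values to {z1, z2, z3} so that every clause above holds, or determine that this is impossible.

UNSATISFIABLE

Try z3 = true.
Try z1 = true.
From the singleton clause (!z2), z2 = false.
Now (z2) is unsatisfied and unit — conflict.
Undo z1 and try z1 = false.
From the singleton clause (!z2), z2 = false.
Now (z2) is unsatisfied and unit — conflict.
Both values of z1 lead to a conflict.
Undo z3 and try z3 = false.
Try z2 = false.
From the singleton clause (z1), z1 = true.
Now (!z1) is unsatisfied and unit — conflict.
Undo z2 and try z2 = true.
From the singleton clause (z1), z1 = true.
Now (!z1) is unsatisfied and unit — conflict.
Both values of z2 lead to a conflict.
Both values of z3 lead to a conflict.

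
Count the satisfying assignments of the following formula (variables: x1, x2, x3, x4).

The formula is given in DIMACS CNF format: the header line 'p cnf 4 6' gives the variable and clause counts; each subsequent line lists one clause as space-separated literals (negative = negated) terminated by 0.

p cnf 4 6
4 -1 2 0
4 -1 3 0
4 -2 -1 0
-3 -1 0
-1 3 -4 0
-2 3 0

6

There are 2^4 = 16 truth assignments over (x1, x2, x3, x4).
Split on x1. With x1 = True, the clauses containing x1 are satisfied and ¬x1 drops from the rest; 0 of the 2^3 = 8 assignments to the other variables satisfy what remains.
With x1 = False, by the same count on the reduced clause set, 6 assignments work.
(One model: x1=F, x2=F, x3=F, x4=F.)
Total: 0 + 6 = 6.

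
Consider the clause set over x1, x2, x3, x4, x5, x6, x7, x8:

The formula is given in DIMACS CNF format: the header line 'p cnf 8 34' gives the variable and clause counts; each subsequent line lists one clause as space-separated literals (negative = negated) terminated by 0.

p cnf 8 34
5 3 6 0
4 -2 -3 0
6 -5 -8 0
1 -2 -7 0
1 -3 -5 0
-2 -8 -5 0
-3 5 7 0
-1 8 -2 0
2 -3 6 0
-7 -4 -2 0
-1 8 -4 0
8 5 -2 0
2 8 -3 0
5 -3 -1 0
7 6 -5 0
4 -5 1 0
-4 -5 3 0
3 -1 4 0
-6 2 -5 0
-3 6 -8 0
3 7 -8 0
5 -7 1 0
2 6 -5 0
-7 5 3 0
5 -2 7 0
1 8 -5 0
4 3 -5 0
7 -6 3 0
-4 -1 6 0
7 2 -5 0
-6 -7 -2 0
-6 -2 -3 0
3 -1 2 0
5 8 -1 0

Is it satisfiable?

Suppose x5 = True.
Suppose x6 = True.
Unit clause (x2) forces x2 = True.
Unit clause (¬x8) forces x8 = False.
Unit clause (¬x1) forces x1 = False.
That conflicts with the unit clause (x1).
That branch fails; take x6 = False instead.
Unit clause (¬x8) forces x8 = False.
Unit clause (x7) forces x7 = True.
Unit clause (x2) forces x2 = True.
Unit clause (x1) forces x1 = True.
That conflicts with the unit clause (¬x1).
Neither x6 = True nor x6 = False works.
That branch fails; take x5 = False instead.
Suppose x3 = True.
Unit clause (x7) forces x7 = True.
Unit clause (¬x1) forces x1 = False.
That conflicts with the unit clause (x1).
That branch fails; take x3 = False instead.
Unit clause (x6) forces x6 = True.
Unit clause (¬x7) forces x7 = False.
That conflicts with the unit clause (x7).
Neither x3 = True nor x3 = False works.
Neither x5 = True nor x5 = False works.
No assignment satisfies every clause.

No, unsatisfiable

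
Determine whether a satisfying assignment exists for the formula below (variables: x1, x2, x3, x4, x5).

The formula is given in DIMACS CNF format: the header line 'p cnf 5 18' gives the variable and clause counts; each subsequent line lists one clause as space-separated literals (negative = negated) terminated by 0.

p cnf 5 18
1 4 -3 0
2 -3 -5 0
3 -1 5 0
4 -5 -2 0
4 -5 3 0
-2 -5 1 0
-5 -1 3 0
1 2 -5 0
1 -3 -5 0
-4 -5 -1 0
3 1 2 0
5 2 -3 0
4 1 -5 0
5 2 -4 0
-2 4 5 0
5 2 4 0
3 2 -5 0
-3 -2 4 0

Yes, satisfiable

Branch on x1: set x1 = False.
Branch on x4: set x4 = True.
Branch on x2: set x2 = True.
(¬x5) alone gives x5 = False.
No clause remains; x3 is free.
A satisfying assignment: x1: False; x2: True; x3: False; x4: True; x5: False.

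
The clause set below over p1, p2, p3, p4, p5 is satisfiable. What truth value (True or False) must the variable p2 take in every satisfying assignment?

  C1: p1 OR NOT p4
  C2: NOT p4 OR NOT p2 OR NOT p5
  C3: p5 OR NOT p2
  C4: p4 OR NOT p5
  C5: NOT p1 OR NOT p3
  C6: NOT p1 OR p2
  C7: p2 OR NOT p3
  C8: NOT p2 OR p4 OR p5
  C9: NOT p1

Suppose p2 = true.
Unit clause (p5) forces p5 = true.
Unit clause (NOT p4) forces p4 = false.
That conflicts with the unit clause (p4).
So every satisfying assignment has p2 = False.

False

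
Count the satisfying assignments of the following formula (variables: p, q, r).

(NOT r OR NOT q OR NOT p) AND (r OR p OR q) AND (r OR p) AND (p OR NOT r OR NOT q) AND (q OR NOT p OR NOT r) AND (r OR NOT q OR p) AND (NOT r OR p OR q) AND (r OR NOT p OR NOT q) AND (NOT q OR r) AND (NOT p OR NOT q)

There are 2^3 = 8 truth assignments over (p, q, r).
Split on r. With r = true, the clauses containing r are satisfied and NOT r drops from the rest; 0 of the 2^2 = 4 assignments to the other variables satisfy what remains.
With r = false, by the same count on the reduced clause set, 1 assignment works.
Total: 0 + 1 = 1.

1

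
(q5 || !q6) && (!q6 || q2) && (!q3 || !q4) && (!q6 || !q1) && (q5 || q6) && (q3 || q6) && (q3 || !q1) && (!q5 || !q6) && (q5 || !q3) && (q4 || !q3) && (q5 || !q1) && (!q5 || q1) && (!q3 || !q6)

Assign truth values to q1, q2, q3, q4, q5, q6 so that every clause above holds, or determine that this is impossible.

UNSATISFIABLE

Suppose q5 = true.
The clause (!q6) is unit, so q6 = false.
The clause (q3) is unit, so q3 = true.
The clause (!q4) is unit, so q4 = false.
Now (q4) is unsatisfied and unit — conflict.
Undo q5 and try q5 = false.
The clause (!q6) is unit, so q6 = false.
Now (q6) is unsatisfied and unit — conflict.
Both values of q5 lead to a conflict.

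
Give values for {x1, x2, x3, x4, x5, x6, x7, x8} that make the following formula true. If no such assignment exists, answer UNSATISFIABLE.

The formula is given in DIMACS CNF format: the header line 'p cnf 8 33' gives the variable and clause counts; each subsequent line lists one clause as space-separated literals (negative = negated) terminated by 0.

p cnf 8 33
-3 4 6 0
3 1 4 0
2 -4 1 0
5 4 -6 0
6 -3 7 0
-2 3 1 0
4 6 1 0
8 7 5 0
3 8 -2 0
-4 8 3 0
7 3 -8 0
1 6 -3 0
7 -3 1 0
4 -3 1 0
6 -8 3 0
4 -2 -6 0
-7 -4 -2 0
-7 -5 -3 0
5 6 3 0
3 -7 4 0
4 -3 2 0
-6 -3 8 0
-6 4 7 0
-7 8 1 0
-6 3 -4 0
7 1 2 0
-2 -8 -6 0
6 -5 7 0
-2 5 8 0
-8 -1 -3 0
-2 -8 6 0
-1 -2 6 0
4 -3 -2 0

Branch on x3: set x3 = True.
Branch on x4: set x4 = True.
Branch on x2: set x2 = False.
(x1) alone gives x1 = True.
(¬x8) alone gives x8 = False.
(¬x6) alone gives x6 = False.
(x7) alone gives x7 = True.
(¬x5) alone gives x5 = False.
Every clause now holds.

x1: True,  x2: False,  x3: True,  x4: True,  x5: False,  x6: False,  x7: True,  x8: False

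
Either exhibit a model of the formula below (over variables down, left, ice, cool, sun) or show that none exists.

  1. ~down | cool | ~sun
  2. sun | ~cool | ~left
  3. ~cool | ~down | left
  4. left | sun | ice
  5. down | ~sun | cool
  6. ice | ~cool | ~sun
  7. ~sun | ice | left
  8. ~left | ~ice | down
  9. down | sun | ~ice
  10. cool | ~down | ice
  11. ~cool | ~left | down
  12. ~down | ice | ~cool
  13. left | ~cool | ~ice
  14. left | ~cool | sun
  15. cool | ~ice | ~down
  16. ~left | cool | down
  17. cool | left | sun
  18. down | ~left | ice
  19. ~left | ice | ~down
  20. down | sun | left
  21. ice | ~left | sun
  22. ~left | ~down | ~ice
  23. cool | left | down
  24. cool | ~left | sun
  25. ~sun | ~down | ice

UNSATISFIABLE

Try down = 0.
Try sun = 0.
The clause (~ice) is unit, so ice = 0.
The clause (left) is unit, so left = 1.
That conflicts with the unit clause (~left).
So sun must be the other value — set sun = 1.
The clause (cool) is unit, so cool = 1.
The clause (ice) is unit, so ice = 1.
The clause (~left) is unit, so left = 0.
That conflicts with the unit clause (left).
Both values of sun lead to a conflict.
So down must be the other value — set down = 1.
Try cool = 1.
The clause (left) is unit, so left = 1.
The clause (sun) is unit, so sun = 1.
The clause (ice) is unit, so ice = 1.
That conflicts with the unit clause (~ice).
So cool must be the other value — set cool = 0.
The clause (~sun) is unit, so sun = 0.
The clause (ice) is unit, so ice = 1.
That conflicts with the unit clause (~ice).
Both values of cool lead to a conflict.
Both values of down lead to a conflict.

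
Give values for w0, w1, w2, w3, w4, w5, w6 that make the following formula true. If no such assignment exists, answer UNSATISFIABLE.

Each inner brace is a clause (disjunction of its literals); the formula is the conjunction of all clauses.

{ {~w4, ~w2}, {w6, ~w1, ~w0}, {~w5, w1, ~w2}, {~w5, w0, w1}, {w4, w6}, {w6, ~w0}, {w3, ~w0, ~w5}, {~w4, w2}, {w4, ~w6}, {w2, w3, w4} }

Suppose w4 = 0.
From the singleton clause (w6), w6 = 1.
But (~w6) is also a unit clause — contradiction.
Undo w4 and try w4 = 1.
From the singleton clause (~w2), w2 = 0.
But (w2) is also a unit clause — contradiction.
Both values of w4 lead to a conflict.

UNSATISFIABLE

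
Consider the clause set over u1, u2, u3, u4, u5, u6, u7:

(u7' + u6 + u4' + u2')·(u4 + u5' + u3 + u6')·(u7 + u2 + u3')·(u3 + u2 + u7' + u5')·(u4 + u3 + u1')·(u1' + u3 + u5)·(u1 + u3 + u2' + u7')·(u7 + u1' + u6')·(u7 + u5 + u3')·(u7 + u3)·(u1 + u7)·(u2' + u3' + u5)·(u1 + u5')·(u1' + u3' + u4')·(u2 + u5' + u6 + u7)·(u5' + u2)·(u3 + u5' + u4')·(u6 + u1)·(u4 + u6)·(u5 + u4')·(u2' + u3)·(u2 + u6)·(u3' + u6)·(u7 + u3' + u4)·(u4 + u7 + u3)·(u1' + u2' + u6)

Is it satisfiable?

Try u7 = 1.
Try u1 = 1.
Try u4 = 0.
Unit clause (u3) forces u3 = 1.
Unit clause (u6) forces u6 = 1.
Try u2 = 0.
Unit clause (u5') forces u5 = 0.
All clauses are satisfied.
A satisfying assignment: u1=1,  u2=0,  u3=1,  u4=0,  u5=0,  u6=1,  u7=1.

Yes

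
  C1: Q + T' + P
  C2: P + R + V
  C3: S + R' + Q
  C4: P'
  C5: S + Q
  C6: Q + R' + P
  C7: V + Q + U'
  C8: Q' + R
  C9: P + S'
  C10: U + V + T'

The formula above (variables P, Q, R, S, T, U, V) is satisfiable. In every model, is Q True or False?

Suppose Q = 0.
Unit clause (P') forces P = 0.
Unit clause (T') forces T = 0.
Unit clause (S) forces S = 1.
Now (S') is unsatisfied and unit — conflict.
So every satisfying assignment has Q = True.

True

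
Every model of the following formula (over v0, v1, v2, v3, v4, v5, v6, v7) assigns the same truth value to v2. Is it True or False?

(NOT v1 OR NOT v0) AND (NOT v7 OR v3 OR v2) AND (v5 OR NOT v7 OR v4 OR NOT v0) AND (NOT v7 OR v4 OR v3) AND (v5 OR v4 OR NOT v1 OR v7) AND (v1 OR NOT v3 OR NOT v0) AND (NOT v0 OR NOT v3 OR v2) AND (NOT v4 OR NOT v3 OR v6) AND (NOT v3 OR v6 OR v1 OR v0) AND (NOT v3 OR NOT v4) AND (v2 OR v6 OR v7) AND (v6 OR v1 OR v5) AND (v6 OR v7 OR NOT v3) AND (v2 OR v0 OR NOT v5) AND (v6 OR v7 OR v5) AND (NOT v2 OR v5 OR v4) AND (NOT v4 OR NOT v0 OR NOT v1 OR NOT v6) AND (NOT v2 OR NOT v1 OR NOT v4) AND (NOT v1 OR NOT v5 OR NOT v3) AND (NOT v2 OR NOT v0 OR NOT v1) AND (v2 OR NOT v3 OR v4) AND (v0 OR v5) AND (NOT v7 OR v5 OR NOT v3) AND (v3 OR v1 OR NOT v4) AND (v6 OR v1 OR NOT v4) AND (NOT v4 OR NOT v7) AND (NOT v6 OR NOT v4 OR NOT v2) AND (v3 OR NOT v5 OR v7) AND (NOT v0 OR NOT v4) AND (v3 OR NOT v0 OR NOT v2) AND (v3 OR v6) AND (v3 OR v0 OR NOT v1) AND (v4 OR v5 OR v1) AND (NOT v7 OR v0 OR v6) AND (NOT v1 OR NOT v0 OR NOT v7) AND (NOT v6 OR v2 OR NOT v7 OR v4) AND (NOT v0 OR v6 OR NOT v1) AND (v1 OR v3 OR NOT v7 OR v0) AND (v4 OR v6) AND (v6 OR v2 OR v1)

True

Suppose v2 = false.
Suppose v1 = false.
(v6) alone gives v6 = true.
Suppose v7 = false.
Suppose v3 = false.
(NOT v4) alone gives v4 = false.
(NOT v5) alone gives v5 = false.
Now (v5) is unsatisfied and unit — conflict.
Undo v3 and try v3 = true.
(NOT v0) alone gives v0 = false.
(NOT v4) alone gives v4 = false.
Now (v4) is unsatisfied and unit — conflict.
Neither v3 = true nor v3 = false works.
Undo v7 and try v7 = true.
(v3) alone gives v3 = true.
(NOT v0) alone gives v0 = false.
(NOT v4) alone gives v4 = false.
Now (v4) is unsatisfied and unit — conflict.
Neither v7 = true nor v7 = false works.
Undo v1 and try v1 = true.
(NOT v0) alone gives v0 = false.
(NOT v5) alone gives v5 = false.
Now (v5) is unsatisfied and unit — conflict.
Neither v1 = true nor v1 = false works.
So every satisfying assignment has v2 = True.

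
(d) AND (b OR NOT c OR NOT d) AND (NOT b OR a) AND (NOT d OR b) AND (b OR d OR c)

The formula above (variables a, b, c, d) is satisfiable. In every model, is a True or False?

Suppose a = false.
The clause (d) is unit, so d = true.
The clause (NOT b) is unit, so b = false.
But (b) is also a unit clause — contradiction.
So every satisfying assignment has a = True.

True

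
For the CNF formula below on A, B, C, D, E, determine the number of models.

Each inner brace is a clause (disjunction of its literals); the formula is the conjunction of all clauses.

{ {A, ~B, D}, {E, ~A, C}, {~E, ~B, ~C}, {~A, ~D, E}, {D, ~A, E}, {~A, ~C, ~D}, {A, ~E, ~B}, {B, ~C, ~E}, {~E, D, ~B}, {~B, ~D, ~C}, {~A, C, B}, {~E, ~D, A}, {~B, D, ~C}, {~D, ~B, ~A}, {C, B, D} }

There are 2^5 = 32 truth assignments over (A, B, C, D, E).
Split on B. With B = 1, the clauses containing B are satisfied and ~B drops from the rest; 1 of the 2^4 = 16 assignments to the other variables satisfy what remains.
With B = 0, by the same count on the reduced clause set, 3 assignments work.
(One model: A=F, B=F, C=F, D=T, E=F.)
Total: 1 + 3 = 4.

4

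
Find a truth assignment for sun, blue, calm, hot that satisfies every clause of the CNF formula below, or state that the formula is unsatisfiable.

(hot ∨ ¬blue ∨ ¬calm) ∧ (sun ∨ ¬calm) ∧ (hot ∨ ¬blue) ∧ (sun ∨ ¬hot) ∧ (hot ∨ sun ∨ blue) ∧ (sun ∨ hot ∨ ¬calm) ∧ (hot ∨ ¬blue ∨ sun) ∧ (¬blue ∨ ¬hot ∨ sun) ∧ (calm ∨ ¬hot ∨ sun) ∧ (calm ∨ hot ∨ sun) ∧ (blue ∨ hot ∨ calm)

sun=True; blue=False; calm=False; hot=True

Suppose sun = True.
Suppose hot = True.
No clause remains; blue, calm are free.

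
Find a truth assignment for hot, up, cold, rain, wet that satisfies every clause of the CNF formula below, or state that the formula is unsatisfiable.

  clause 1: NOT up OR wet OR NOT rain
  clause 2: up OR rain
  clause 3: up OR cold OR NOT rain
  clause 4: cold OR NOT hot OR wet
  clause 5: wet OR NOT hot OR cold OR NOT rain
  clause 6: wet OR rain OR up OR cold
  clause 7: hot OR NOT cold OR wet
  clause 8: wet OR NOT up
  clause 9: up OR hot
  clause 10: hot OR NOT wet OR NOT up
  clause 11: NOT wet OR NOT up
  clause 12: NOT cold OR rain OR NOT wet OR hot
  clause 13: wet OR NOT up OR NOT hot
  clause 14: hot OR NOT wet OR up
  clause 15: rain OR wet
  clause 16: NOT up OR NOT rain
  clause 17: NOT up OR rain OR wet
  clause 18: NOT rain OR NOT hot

UNSATISFIABLE

Case up = true:
Unit clause (wet) forces wet = true.
That conflicts with the unit clause (NOT wet).
Backtrack on up: now try up = false.
Unit clause (rain) forces rain = true.
Unit clause (cold) forces cold = true.
Unit clause (hot) forces hot = true.
That conflicts with the unit clause (NOT hot).
Neither up = true nor up = false works.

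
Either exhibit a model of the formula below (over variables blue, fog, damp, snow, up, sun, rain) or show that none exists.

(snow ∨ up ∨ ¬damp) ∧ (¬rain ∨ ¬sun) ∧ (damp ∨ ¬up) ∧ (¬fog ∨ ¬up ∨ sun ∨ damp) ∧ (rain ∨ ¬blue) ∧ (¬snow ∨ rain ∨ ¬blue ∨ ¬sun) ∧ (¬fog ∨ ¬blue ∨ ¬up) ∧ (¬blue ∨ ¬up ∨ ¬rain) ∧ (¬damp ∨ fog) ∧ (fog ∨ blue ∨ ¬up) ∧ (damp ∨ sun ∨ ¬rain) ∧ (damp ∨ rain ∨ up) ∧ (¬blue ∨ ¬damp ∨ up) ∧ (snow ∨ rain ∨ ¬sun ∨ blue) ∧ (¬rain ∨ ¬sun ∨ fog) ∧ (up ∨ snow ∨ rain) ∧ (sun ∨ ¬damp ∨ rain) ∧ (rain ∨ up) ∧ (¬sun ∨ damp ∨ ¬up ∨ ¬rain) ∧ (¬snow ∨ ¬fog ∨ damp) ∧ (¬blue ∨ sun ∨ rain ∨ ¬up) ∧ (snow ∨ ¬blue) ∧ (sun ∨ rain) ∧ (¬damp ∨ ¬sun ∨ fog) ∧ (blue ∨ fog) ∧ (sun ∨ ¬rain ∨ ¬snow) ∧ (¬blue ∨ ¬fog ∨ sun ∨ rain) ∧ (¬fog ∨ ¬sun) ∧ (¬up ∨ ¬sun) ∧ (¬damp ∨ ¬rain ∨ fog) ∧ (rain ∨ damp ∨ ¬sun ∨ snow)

blue=False,  fog=True,  damp=True,  snow=False,  up=True,  sun=False,  rain=True

Try rain = True.
(¬sun) alone gives sun = False.
(damp) alone gives damp = True.
(fog) alone gives fog = True.
(¬snow) alone gives snow = False.
(up) alone gives up = True.
(¬blue) alone gives blue = False.
All clauses are satisfied.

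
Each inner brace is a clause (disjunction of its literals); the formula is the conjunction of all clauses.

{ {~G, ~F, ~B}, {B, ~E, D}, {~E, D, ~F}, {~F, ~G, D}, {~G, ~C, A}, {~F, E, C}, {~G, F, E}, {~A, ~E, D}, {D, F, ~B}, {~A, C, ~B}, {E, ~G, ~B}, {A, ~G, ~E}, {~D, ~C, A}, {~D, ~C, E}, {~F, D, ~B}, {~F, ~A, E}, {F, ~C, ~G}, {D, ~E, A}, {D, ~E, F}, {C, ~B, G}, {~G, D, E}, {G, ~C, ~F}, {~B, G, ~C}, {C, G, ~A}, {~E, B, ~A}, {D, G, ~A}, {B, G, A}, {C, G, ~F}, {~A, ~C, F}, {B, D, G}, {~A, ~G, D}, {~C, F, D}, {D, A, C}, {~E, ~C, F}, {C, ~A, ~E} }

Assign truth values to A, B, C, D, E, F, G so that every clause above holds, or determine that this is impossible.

UNSATISFIABLE

Try G = 0.
Try C = 1.
From the singleton clause (~F), F = 0.
From the singleton clause (~B), B = 0.
From the singleton clause (A), A = 1.
Now (~A) is unsatisfied and unit — conflict.
Backtrack on C: now try C = 0.
From the singleton clause (~B), B = 0.
From the singleton clause (~A), A = 0.
Now (A) is unsatisfied and unit — conflict.
Neither C = 1 nor C = 0 works.
Backtrack on G: now try G = 1.
Try F = 0.
From the singleton clause (E), E = 1.
From the singleton clause (A), A = 1.
From the singleton clause (D), D = 1.
From the singleton clause (~C), C = 0.
Now (C) is unsatisfied and unit — conflict.
Backtrack on F: now try F = 1.
From the singleton clause (~B), B = 0.
From the singleton clause (D), D = 1.
Try C = 0.
From the singleton clause (E), E = 1.
From the singleton clause (A), A = 1.
Now (~A) is unsatisfied and unit — conflict.
Backtrack on C: now try C = 1.
From the singleton clause (A), A = 1.
From the singleton clause (E), E = 1.
Now (~E) is unsatisfied and unit — conflict.
Neither C = 1 nor C = 0 works.
Neither F = 1 nor F = 0 works.
Neither G = 1 nor G = 0 works.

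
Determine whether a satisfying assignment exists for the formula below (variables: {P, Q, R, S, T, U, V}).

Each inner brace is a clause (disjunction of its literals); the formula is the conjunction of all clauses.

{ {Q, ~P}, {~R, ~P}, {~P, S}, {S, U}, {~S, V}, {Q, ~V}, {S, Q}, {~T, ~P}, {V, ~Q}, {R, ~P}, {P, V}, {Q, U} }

Try Q = 1.
Unit clause (V) forces V = 1.
Try R = 1.
Unit clause (~P) forces P = 0.
Try S = 1.
No clause remains; T, U are free.
A satisfying assignment: P=0, Q=1, R=1, S=1, T=0, U=1, V=1.

Yes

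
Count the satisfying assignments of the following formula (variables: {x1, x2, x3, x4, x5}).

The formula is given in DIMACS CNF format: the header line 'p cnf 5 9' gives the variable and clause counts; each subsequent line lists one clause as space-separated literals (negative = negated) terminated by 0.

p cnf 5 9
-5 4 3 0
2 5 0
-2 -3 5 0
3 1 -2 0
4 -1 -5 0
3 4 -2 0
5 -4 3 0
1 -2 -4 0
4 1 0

6

There are 2^5 = 32 truth assignments over (x1, x2, x3, x4, x5).
Split on x3. With x3 = True, the clauses containing x3 are satisfied and ¬x3 drops from the rest; 3 of the 2^4 = 16 assignments to the other variables satisfy what remains.
With x3 = False, by the same count on the reduced clause set, 3 assignments work.
(One model: x1=F, x2=F, x3=F, x4=T, x5=T.)
Total: 3 + 3 = 6.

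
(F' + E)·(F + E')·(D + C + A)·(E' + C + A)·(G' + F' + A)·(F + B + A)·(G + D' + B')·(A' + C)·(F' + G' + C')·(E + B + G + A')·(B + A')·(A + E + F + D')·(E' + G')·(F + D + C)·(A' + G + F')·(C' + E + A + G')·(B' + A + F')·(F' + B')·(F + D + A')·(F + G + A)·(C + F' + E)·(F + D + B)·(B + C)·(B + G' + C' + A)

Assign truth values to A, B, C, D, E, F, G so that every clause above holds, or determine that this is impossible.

A=0; B=0; C=1; D=0; E=1; F=1; G=0

Case F = 1:
The clause (E) is unit, so E = 1.
The clause (G') is unit, so G = 0.
The clause (A') is unit, so A = 0.
The clause (C) is unit, so C = 1.
The clause (B') is unit, so B = 0.
No clause remains; D is free.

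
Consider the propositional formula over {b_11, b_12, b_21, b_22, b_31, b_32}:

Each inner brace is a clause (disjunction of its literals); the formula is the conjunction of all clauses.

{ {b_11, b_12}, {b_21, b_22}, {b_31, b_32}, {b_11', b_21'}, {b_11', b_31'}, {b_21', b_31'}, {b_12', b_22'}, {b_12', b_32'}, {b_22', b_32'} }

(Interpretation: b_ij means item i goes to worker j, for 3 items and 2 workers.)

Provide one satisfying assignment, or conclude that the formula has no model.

Suppose b_11 = 1.
Unit clause (b_21') forces b_21 = 0.
Unit clause (b_22) forces b_22 = 1.
Unit clause (b_31') forces b_31 = 0.
Unit clause (b_32) forces b_32 = 1.
Now (b_32') is unsatisfied and unit — conflict.
Undo b_11 and try b_11 = 0.
Unit clause (b_12) forces b_12 = 1.
Unit clause (b_22') forces b_22 = 0.
Unit clause (b_21) forces b_21 = 1.
Unit clause (b_31') forces b_31 = 0.
Unit clause (b_32) forces b_32 = 1.
Now (b_32') is unsatisfied and unit — conflict.
Neither b_11 = 1 nor b_11 = 0 works.

UNSATISFIABLE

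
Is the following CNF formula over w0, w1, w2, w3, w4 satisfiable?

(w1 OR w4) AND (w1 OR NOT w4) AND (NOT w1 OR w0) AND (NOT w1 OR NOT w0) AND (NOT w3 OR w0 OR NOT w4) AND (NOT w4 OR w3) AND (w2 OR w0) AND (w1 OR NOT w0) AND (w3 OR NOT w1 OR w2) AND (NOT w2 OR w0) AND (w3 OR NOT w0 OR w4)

Case w1 = true:
(w0) alone gives w0 = true.
Now (NOT w0) is unsatisfied and unit — conflict.
Undo w1 and try w1 = false.
(w4) alone gives w4 = true.
Now (NOT w4) is unsatisfied and unit — conflict.
Both values of w1 lead to a conflict.
No assignment satisfies every clause.

No, unsatisfiable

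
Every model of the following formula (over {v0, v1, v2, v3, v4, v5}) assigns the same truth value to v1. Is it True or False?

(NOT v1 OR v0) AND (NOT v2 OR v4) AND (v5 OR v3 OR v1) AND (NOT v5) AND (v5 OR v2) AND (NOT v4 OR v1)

True

Suppose v1 = false.
(NOT v5) alone gives v5 = false.
(v3) alone gives v3 = true.
(v2) alone gives v2 = true.
(v4) alone gives v4 = true.
But (NOT v4) is also a unit clause — contradiction.
So every satisfying assignment has v1 = True.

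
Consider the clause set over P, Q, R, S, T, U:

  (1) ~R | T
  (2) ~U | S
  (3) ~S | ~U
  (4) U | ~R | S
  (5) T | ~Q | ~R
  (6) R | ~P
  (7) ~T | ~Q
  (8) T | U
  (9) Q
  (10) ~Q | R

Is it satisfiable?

No

From the singleton clause (Q), Q = 1.
From the singleton clause (~T), T = 0.
From the singleton clause (~R), R = 0.
Now (R) is unsatisfied and unit — conflict.
No assignment satisfies every clause.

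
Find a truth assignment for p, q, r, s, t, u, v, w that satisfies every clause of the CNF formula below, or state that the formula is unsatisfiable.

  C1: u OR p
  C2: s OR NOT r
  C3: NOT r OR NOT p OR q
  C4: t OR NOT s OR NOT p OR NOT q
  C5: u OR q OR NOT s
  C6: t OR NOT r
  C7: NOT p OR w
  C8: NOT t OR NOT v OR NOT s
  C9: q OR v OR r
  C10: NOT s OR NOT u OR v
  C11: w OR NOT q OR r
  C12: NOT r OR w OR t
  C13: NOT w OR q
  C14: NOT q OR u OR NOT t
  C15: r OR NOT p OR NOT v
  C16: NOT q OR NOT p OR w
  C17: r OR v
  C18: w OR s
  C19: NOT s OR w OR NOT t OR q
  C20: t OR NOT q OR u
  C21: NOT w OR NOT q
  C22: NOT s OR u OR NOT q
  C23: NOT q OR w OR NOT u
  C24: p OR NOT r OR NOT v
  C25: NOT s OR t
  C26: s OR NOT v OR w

UNSATISFIABLE

Branch on u: set u = true.
Branch on s: set s = true.
From the singleton clause (v), v = true.
From the singleton clause (NOT t), t = false.
That conflicts with the unit clause (t).
Backtrack on s: now try s = false.
From the singleton clause (NOT r), r = false.
From the singleton clause (v), v = true.
From the singleton clause (NOT p), p = false.
From the singleton clause (w), w = true.
From the singleton clause (q), q = true.
That conflicts with the unit clause (NOT q).
Either choice for s ends in contradiction.
Backtrack on u: now try u = false.
From the singleton clause (p), p = true.
From the singleton clause (w), w = true.
From the singleton clause (q), q = true.
That conflicts with the unit clause (NOT q).
Either choice for u ends in contradiction.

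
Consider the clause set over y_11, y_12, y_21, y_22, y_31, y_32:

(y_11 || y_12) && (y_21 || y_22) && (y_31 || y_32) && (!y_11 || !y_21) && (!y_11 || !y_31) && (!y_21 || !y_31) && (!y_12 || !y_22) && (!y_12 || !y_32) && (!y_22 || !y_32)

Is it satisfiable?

Unsatisfiable

Branch on y_11: set y_11 = true.
(!y_21) alone gives y_21 = false.
(y_22) alone gives y_22 = true.
(!y_31) alone gives y_31 = false.
(y_32) alone gives y_32 = true.
That conflicts with the unit clause (!y_32).
That branch fails; take y_11 = false instead.
(y_12) alone gives y_12 = true.
(!y_22) alone gives y_22 = false.
(y_21) alone gives y_21 = true.
(!y_31) alone gives y_31 = false.
(y_32) alone gives y_32 = true.
That conflicts with the unit clause (!y_32).
Either choice for y_11 ends in contradiction.
No assignment satisfies every clause.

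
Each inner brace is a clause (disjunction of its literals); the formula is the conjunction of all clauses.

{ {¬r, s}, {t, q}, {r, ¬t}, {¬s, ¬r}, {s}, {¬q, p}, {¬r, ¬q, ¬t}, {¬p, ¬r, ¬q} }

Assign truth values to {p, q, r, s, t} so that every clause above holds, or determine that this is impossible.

p: True, q: True, r: False, s: True, t: False

Unit clause (s) forces s = True.
Unit clause (¬r) forces r = False.
Unit clause (¬t) forces t = False.
Unit clause (q) forces q = True.
Unit clause (p) forces p = True.
All clauses are satisfied.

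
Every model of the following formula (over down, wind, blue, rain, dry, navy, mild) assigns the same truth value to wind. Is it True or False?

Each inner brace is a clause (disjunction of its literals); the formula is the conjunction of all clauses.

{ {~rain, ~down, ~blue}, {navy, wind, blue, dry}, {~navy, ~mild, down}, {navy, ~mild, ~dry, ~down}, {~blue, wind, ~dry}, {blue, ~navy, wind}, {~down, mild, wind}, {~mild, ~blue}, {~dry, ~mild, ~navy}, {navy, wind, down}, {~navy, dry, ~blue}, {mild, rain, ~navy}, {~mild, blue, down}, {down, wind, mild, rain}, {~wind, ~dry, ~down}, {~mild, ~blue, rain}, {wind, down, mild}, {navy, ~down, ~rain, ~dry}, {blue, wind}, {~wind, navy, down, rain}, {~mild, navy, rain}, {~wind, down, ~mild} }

True

Suppose wind = 0.
From the singleton clause (blue), blue = 1.
From the singleton clause (~dry), dry = 0.
From the singleton clause (~mild), mild = 0.
From the singleton clause (~down), down = 0.
But (down) is also a unit clause — contradiction.
So every satisfying assignment has wind = True.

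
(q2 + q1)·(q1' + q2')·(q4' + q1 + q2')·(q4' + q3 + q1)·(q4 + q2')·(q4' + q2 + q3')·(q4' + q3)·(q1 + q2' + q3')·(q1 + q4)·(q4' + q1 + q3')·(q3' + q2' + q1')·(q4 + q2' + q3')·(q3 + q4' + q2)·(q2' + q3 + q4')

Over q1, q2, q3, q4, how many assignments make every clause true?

There are 2^4 = 16 truth assignments over (q1, q2, q3, q4).
Check each against the 14 clauses (columns in the order q1, q2, q3, q4):
  F F F F  ✗ fails (q2 + q1)
  F F F T  ✗ fails (q2 + q1)
  F F T F  ✗ fails (q2 + q1)
  F F T T  ✗ fails (q2 + q1)
  F T F F  ✗ fails (q4 + q2')
  F T F T  ✗ fails (q4' + q1 + q2')
  F T T F  ✗ fails (q4 + q2')
  F T T T  ✗ fails (q4' + q1 + q2')
  T F F F  ✓ satisfies all
  T F F T  ✗ fails (q4' + q3)
  T F T F  ✓ satisfies all
  T F T T  ✗ fails (q4' + q2 + q3')
  T T F F  ✗ fails (q1' + q2')
  T T F T  ✗ fails (q1' + q2')
  T T T F  ✗ fails (q1' + q2')
  T T T T  ✗ fails (q1' + q2')
2 of the 16 rows are models.

2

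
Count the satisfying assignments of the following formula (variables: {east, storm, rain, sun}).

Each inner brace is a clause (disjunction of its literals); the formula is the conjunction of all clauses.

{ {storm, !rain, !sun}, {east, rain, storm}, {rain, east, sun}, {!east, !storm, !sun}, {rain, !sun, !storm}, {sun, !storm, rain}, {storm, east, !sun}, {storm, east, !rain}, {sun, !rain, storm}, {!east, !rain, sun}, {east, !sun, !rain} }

3

There are 2^4 = 16 truth assignments over (east, storm, rain, sun).
Check each against the 11 clauses (columns in the order east, storm, rain, sun):
  F F F F  ✗ fails (east || rain || storm)
  F F F T  ✗ fails (east || rain || storm)
  F F T F  ✗ fails (storm || east || !rain)
  F F T T  ✗ fails (storm || !rain || !sun)
  F T F F  ✗ fails (rain || east || sun)
  F T F T  ✗ fails (rain || !sun || !storm)
  F T T F  ✓ satisfies all
  F T T T  ✗ fails (east || !sun || !rain)
  T F F F  ✓ satisfies all
  T F F T  ✓ satisfies all
  T F T F  ✗ fails (sun || !rain || storm)
  T F T T  ✗ fails (storm || !rain || !sun)
  T T F F  ✗ fails (sun || !storm || rain)
  T T F T  ✗ fails (!east || !storm || !sun)
  T T T F  ✗ fails (!east || !rain || sun)
  T T T T  ✗ fails (!east || !storm || !sun)
3 of the 16 rows are models.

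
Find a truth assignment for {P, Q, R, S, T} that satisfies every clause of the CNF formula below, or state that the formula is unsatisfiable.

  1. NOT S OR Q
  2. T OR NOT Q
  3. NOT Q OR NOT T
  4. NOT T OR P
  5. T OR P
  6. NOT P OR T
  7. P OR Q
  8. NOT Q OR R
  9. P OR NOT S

P ↦ true,  Q ↦ false,  R ↦ false,  S ↦ false,  T ↦ true

Branch on S: set S = false.
Branch on T: set T = true.
(NOT Q) alone gives Q = false.
(P) alone gives P = true.
No clause remains; R is free.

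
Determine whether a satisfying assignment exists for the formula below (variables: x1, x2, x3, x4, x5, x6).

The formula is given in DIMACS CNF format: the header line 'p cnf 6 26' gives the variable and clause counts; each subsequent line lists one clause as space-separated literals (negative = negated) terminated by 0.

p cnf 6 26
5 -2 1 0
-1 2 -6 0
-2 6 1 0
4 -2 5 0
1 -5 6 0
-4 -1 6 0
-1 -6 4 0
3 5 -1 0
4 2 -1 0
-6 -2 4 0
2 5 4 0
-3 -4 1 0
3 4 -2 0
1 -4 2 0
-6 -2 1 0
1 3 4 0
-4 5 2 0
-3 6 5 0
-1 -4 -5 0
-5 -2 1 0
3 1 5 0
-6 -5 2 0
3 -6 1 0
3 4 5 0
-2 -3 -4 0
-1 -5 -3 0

Case x5 = True:
Case x1 = True:
(¬x4) alone gives x4 = False.
(¬x6) alone gives x6 = False.
(x2) alone gives x2 = True.
(x3) alone gives x3 = True.
Now (¬x3) is unsatisfied and unit — conflict.
Undo x1 and try x1 = False.
(x6) alone gives x6 = True.
(¬x2) alone gives x2 = False.
Now (x2) is unsatisfied and unit — conflict.
Neither x1 = True nor x1 = False works.
Undo x5 and try x5 = False.
Case x2 = False:
(x4) alone gives x4 = True.
Now (¬x4) is unsatisfied and unit — conflict.
Undo x2 and try x2 = True.
(x1) alone gives x1 = True.
(x4) alone gives x4 = True.
(x6) alone gives x6 = True.
(x3) alone gives x3 = True.
Now (¬x3) is unsatisfied and unit — conflict.
Neither x2 = True nor x2 = False works.
Neither x5 = True nor x5 = False works.
No assignment satisfies every clause.

Unsatisfiable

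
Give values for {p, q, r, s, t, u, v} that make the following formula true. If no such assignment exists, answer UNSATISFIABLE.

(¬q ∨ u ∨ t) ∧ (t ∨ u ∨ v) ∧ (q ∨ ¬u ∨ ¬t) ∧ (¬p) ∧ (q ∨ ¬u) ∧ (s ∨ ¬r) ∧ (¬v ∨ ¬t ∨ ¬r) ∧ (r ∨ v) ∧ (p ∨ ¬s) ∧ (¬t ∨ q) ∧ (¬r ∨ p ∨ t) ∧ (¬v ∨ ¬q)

p: False, q: False, r: False, s: False, t: False, u: False, v: True

From the singleton clause (¬p), p = False.
From the singleton clause (¬s), s = False.
From the singleton clause (¬r), r = False.
From the singleton clause (v), v = True.
From the singleton clause (¬q), q = False.
From the singleton clause (¬u), u = False.
From the singleton clause (¬t), t = False.
This assignment satisfies each clause.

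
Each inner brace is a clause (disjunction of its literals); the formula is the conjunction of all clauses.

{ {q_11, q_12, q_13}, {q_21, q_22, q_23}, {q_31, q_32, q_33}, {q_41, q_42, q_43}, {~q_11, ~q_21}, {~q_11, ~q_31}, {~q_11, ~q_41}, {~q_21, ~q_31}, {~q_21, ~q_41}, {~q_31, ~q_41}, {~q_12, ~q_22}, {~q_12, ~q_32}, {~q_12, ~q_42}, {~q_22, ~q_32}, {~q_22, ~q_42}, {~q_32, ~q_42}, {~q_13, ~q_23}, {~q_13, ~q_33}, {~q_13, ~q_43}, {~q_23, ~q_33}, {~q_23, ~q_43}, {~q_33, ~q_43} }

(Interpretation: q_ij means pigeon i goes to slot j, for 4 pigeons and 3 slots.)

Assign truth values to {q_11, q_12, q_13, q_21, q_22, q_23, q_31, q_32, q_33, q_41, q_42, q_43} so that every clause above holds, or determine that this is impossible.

UNSATISFIABLE

Branch on q_11: set q_11 = 0.
Branch on q_12: set q_12 = 1.
(~q_22) alone gives q_22 = 0.
(~q_32) alone gives q_32 = 0.
(~q_42) alone gives q_42 = 0.
Branch on q_21: set q_21 = 1.
(~q_31) alone gives q_31 = 0.
(q_33) alone gives q_33 = 1.
(~q_41) alone gives q_41 = 0.
(q_43) alone gives q_43 = 1.
That conflicts with the unit clause (~q_43).
Backtrack on q_21: now try q_21 = 0.
(q_23) alone gives q_23 = 1.
(~q_13) alone gives q_13 = 0.
(~q_33) alone gives q_33 = 0.
(q_31) alone gives q_31 = 1.
(~q_41) alone gives q_41 = 0.
(q_43) alone gives q_43 = 1.
That conflicts with the unit clause (~q_43).
Both values of q_21 lead to a conflict.
Backtrack on q_12: now try q_12 = 0.
(q_13) alone gives q_13 = 1.
(~q_23) alone gives q_23 = 0.
(~q_33) alone gives q_33 = 0.
(~q_43) alone gives q_43 = 0.
Branch on q_21: set q_21 = 1.
(~q_31) alone gives q_31 = 0.
(q_32) alone gives q_32 = 1.
(~q_41) alone gives q_41 = 0.
(q_42) alone gives q_42 = 1.
That conflicts with the unit clause (~q_42).
Backtrack on q_21: now try q_21 = 0.
(q_22) alone gives q_22 = 1.
(~q_32) alone gives q_32 = 0.
(q_31) alone gives q_31 = 1.
(~q_41) alone gives q_41 = 0.
(q_42) alone gives q_42 = 1.
That conflicts with the unit clause (~q_42).
Both values of q_21 lead to a conflict.
Both values of q_12 lead to a conflict.
Backtrack on q_11: now try q_11 = 1.
(~q_21) alone gives q_21 = 0.
(~q_31) alone gives q_31 = 0.
(~q_41) alone gives q_41 = 0.
Branch on q_22: set q_22 = 1.
(~q_12) alone gives q_12 = 0.
(~q_32) alone gives q_32 = 0.
(q_33) alone gives q_33 = 1.
(~q_42) alone gives q_42 = 0.
(q_43) alone gives q_43 = 1.
That conflicts with the unit clause (~q_43).
Backtrack on q_22: now try q_22 = 0.
(q_23) alone gives q_23 = 1.
(~q_13) alone gives q_13 = 0.
(~q_33) alone gives q_33 = 0.
(q_32) alone gives q_32 = 1.
(~q_12) alone gives q_12 = 0.
(~q_42) alone gives q_42 = 0.
(q_43) alone gives q_43 = 1.
That conflicts with the unit clause (~q_43).
Both values of q_22 lead to a conflict.
Both values of q_11 lead to a conflict.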